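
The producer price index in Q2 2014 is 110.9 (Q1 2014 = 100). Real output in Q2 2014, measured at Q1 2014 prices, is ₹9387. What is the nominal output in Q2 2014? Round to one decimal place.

10410.2

Nominal = Real × (Index/100) = 9387 × (110.9/100)
        = 9387 × 1.109 = 10410.1830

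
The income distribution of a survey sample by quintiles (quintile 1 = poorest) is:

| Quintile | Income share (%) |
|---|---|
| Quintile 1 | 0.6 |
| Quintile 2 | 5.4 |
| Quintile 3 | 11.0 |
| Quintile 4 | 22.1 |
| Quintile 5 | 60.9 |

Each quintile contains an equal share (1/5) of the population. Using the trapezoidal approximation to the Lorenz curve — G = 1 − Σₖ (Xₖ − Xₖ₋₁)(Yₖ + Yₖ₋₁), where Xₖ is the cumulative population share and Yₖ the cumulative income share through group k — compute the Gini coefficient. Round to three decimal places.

0.549

Cumulative income shares Yₖ: 0.0060, 0.0600, 0.1700, 0.3910, 1.0000
Σ (Xₖ−Xₖ₋₁)(Yₖ+Yₖ₋₁) = (1/5)(0.0060+0.0000) + (1/5)(0.0600+0.0060) + (1/5)(0.1700+0.0600) + (1/5)(0.3910+0.1700) + (1/5)(1.0000+0.3910)
  = 0.0012 + 0.0132 + 0.0460 + 0.1122 + 0.2782 = 0.4508
G = 1 − 0.4508 = 0.5492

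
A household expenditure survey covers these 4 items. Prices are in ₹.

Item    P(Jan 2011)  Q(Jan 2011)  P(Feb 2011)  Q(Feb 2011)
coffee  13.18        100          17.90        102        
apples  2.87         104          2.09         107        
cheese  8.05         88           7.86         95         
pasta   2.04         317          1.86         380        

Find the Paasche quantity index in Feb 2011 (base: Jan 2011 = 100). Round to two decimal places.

106.52

Paasche quantity index uses current-period prices as weights.
ΣP(Feb 2011)·Q(Feb 2011) = 17.90×102 + 2.09×107 + 7.86×95 + 1.86×380 = 1825.8 + 223.63 + 746.7 + 706.8 = 3502.93
ΣP(Feb 2011)·Q(Jan 2011) = 17.90×100 + 2.09×104 + 7.86×88 + 1.86×317 = 1790 + 217.36 + 691.68 + 589.62 = 3288.66
Index = 3502.93 / 3288.66 × 100 = 106.5154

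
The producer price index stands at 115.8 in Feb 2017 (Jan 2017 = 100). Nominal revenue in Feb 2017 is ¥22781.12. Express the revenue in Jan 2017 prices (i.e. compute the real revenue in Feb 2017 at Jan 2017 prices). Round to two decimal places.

Real = Nominal ÷ (Index/100) = 22781.12 ÷ (115.8/100)
     = 22781.12 ÷ 1.158 = 19672.8152

19672.82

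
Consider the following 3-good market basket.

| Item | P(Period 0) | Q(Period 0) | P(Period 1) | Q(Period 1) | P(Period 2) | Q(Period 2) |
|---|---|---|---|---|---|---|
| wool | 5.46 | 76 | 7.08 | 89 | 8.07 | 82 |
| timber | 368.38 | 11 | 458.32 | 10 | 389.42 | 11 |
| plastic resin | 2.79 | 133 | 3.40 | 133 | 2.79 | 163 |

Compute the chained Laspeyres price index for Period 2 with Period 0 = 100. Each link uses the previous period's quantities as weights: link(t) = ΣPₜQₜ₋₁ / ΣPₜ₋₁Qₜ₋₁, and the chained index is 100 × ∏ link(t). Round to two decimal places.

Link Period 0→Period 1:
ΣP(Period 1)Q(Period 0) = 7.08×76 + 458.32×11 + 3.40×133 = 538.08 + 5041.52 + 452.2 = 6031.8
ΣP(Period 0)Q(Period 0) = 5.46×76 + 368.38×11 + 2.79×133 = 414.96 + 4052.18 + 371.07 = 4838.21
link = 6031.8/4838.21 = 1.246701
Link Period 1→Period 2:
ΣP(Period 2)Q(Period 1) = 8.07×89 + 389.42×10 + 2.79×133 = 718.23 + 3894.2 + 371.07 = 4983.5
ΣP(Period 1)Q(Period 1) = 7.08×89 + 458.32×10 + 3.40×133 = 630.12 + 4583.2 + 452.2 = 5665.52
link = 4983.5/5665.52 = 0.879619
Chained index = 100 × 1.246701 × 0.879619 = 109.6622

109.66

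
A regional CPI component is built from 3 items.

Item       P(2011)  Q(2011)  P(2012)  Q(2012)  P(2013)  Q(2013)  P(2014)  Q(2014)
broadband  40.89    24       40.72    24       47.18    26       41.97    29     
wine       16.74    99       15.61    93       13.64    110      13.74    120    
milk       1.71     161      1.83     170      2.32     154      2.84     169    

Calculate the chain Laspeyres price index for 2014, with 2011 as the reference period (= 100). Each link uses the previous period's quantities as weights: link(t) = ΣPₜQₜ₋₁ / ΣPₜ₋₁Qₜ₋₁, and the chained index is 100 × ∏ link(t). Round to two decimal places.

Link 2011→2012:
ΣP(2012)Q(2011) = 40.72×24 + 15.61×99 + 1.83×161 = 977.28 + 1545.39 + 294.63 = 2817.3
ΣP(2011)Q(2011) = 40.89×24 + 16.74×99 + 1.71×161 = 981.36 + 1657.26 + 275.31 = 2913.93
link = 2817.3/2913.93 = 0.966839
Link 2012→2013:
ΣP(2013)Q(2012) = 47.18×24 + 13.64×93 + 2.32×170 = 1132.32 + 1268.52 + 394.4 = 2795.24
ΣP(2012)Q(2012) = 40.72×24 + 15.61×93 + 1.83×170 = 977.28 + 1451.73 + 311.1 = 2740.11
link = 2795.24/2740.11 = 1.020120
Link 2013→2014:
ΣP(2014)Q(2013) = 41.97×26 + 13.74×110 + 2.84×154 = 1091.22 + 1511.4 + 437.36 = 3039.98
ΣP(2013)Q(2013) = 47.18×26 + 13.64×110 + 2.32×154 = 1226.68 + 1500.4 + 357.28 = 3084.36
link = 3039.98/3084.36 = 0.985611
Chained index = 100 × 0.966839 × 1.020120 × 0.985611 = 97.2100

97.21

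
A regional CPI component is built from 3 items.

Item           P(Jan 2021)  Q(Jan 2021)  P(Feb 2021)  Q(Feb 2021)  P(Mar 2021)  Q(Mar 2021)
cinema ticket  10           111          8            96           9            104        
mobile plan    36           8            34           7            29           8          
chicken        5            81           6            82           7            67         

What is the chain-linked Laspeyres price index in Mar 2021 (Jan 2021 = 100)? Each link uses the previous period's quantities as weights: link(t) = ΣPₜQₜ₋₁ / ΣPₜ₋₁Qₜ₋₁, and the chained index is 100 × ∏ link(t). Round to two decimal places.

Link Jan 2021→Feb 2021:
ΣP(Feb 2021)Q(Jan 2021) = 8×111 + 34×8 + 6×81 = 888 + 272 + 486 = 1646
ΣP(Jan 2021)Q(Jan 2021) = 10×111 + 36×8 + 5×81 = 1110 + 288 + 405 = 1803
link = 1646/1803 = 0.912923
Link Feb 2021→Mar 2021:
ΣP(Mar 2021)Q(Feb 2021) = 9×96 + 29×7 + 7×82 = 864 + 203 + 574 = 1641
ΣP(Feb 2021)Q(Feb 2021) = 8×96 + 34×7 + 6×82 = 768 + 238 + 492 = 1498
link = 1641/1498 = 1.095461
Chained index = 100 × 0.912923 × 1.095461 = 100.0071

100.01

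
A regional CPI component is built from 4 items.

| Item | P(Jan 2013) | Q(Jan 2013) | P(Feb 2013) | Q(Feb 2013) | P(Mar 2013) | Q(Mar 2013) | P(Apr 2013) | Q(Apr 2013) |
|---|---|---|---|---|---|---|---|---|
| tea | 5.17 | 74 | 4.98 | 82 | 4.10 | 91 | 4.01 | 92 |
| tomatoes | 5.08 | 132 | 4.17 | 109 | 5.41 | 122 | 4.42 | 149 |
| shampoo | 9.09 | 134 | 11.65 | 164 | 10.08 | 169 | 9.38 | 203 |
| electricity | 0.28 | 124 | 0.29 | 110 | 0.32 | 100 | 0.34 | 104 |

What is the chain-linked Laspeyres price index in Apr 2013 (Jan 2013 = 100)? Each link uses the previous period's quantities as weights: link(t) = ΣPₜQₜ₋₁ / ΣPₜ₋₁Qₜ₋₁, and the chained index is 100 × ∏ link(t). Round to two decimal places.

Link Jan 2013→Feb 2013:
ΣP(Feb 2013)Q(Jan 2013) = 4.98×74 + 4.17×132 + 11.65×134 + 0.29×124 = 368.52 + 550.44 + 1561.1 + 35.96 = 2516.02
ΣP(Jan 2013)Q(Jan 2013) = 5.17×74 + 5.08×132 + 9.09×134 + 0.28×124 = 382.58 + 670.56 + 1218.06 + 34.72 = 2305.92
link = 2516.02/2305.92 = 1.091113
Link Feb 2013→Mar 2013:
ΣP(Mar 2013)Q(Feb 2013) = 4.10×82 + 5.41×109 + 10.08×164 + 0.32×110 = 336.2 + 589.69 + 1653.12 + 35.2 = 2614.21
ΣP(Feb 2013)Q(Feb 2013) = 4.98×82 + 4.17×109 + 11.65×164 + 0.29×110 = 408.36 + 454.53 + 1910.6 + 31.9 = 2805.39
link = 2614.21/2805.39 = 0.931853
Link Mar 2013→Apr 2013:
ΣP(Apr 2013)Q(Mar 2013) = 4.01×91 + 4.42×122 + 9.38×169 + 0.34×100 = 364.91 + 539.24 + 1585.22 + 34 = 2523.37
ΣP(Mar 2013)Q(Mar 2013) = 4.10×91 + 5.41×122 + 10.08×169 + 0.32×100 = 373.1 + 660.02 + 1703.52 + 32 = 2768.64
link = 2523.37/2768.64 = 0.911411
Chained index = 100 × 1.091113 × 0.931853 × 0.911411 = 92.6684

92.67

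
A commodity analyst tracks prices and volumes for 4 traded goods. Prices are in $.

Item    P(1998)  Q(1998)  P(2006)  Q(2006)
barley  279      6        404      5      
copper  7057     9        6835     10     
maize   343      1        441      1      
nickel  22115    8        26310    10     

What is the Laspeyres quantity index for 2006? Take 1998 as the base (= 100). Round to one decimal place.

Laspeyres quantity index uses base-period prices as weights.
ΣP(1998)·Q(2006) = 279×5 + 7057×10 + 343×1 + 22115×10 = 1395 + 70570 + 343 + 221150 = 293458
ΣP(1998)·Q(1998) = 279×6 + 7057×9 + 343×1 + 22115×8 = 1674 + 63513 + 343 + 176920 = 242450
Index = 293458 / 242450 × 100 = 121.0386

121.0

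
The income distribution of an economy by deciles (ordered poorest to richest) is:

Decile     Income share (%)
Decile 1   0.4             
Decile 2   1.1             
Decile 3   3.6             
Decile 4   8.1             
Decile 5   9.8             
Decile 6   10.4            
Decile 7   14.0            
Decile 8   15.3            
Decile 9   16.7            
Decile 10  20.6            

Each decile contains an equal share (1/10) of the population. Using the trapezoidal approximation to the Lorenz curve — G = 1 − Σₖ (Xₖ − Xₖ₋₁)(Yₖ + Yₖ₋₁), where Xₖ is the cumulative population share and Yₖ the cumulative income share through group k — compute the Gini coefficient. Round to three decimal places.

Cumulative income shares Yₖ: 0.0040, 0.0150, 0.0510, 0.1320, 0.2300, 0.3340, 0.4740, 0.6270, 0.7940, 1.0000
Σ (Xₖ−Xₖ₋₁)(Yₖ+Yₖ₋₁) = (1/10)(0.0040+0.0000) + (1/10)(0.0150+0.0040) + (1/10)(0.0510+0.0150) + (1/10)(0.1320+0.0510) + (1/10)(0.2300+0.1320) + (1/10)(0.3340+0.2300) + (1/10)(0.4740+0.3340) + (1/10)(0.6270+0.4740) + (1/10)(0.7940+0.6270) + (1/10)(1.0000+0.7940)
  = 0.0004 + 0.0019 + 0.0066 + 0.0183 + 0.0362 + 0.0564 + 0.0808 + 0.1101 + 0.1421 + 0.1794 = 0.6322
G = 1 − 0.6322 = 0.3678

0.368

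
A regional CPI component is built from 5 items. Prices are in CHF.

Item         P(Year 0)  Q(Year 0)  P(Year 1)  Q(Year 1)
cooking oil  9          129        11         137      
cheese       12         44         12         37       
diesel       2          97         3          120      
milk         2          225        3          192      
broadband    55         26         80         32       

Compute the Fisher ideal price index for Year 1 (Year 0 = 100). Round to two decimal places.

133.41

Laspeyres component (base-period weights):
ΣP(Year 1)Q(Year 0) = 11×129 + 12×44 + 3×97 + 3×225 + 80×26 = 1419 + 528 + 291 + 675 + 2080 = 4993
ΣP(Year 0)Q(Year 0) = 9×129 + 12×44 + 2×97 + 2×225 + 55×26 = 1161 + 528 + 194 + 450 + 1430 = 3763
L = 4993 / 3763 × 100 = 132.6867
Paasche component (current-period weights):
ΣP(Year 1)Q(Year 1) = 11×137 + 12×37 + 3×120 + 3×192 + 80×32 = 1507 + 444 + 360 + 576 + 2560 = 5447
ΣP(Year 0)Q(Year 1) = 9×137 + 12×37 + 2×120 + 2×192 + 55×32 = 1233 + 444 + 240 + 384 + 1760 = 4061
P = 5447 / 4061 × 100 = 134.1295
Fisher = √(L × P) = √(132.6867 × 134.1295) = 133.4062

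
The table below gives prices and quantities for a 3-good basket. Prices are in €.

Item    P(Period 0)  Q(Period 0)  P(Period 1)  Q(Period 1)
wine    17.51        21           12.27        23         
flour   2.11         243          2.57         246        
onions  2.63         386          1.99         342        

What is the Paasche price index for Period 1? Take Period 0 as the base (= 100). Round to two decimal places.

Paasche price index uses current-period quantities as weights.
ΣP(Period 1)·Q(Period 1) = 12.27×23 + 2.57×246 + 1.99×342 = 282.21 + 632.22 + 680.58 = 1595.01
ΣP(Period 0)·Q(Period 1) = 17.51×23 + 2.11×246 + 2.63×342 = 402.73 + 519.06 + 899.46 = 1821.25
Index = 1595.01 / 1821.25 × 100 = 87.5778

87.58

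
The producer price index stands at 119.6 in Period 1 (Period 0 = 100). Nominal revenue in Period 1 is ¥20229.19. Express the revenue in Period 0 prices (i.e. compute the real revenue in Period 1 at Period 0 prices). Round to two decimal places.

16914.04

Real = Nominal ÷ (Index/100) = 20229.19 ÷ (119.6/100)
     = 20229.19 ÷ 1.196 = 16914.0385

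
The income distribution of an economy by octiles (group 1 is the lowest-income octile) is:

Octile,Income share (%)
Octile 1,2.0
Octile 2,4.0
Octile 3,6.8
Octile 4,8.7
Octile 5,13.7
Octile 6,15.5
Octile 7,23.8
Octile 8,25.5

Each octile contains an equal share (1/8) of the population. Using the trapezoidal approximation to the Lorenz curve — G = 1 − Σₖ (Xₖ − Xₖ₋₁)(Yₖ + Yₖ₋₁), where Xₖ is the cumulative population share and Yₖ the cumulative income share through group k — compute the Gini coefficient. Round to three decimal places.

0.368

Cumulative income shares Yₖ: 0.0200, 0.0600, 0.1280, 0.2150, 0.3520, 0.5070, 0.7450, 1.0000
Σ (Xₖ−Xₖ₋₁)(Yₖ+Yₖ₋₁) = (1/8)(0.0200+0.0000) + (1/8)(0.0600+0.0200) + (1/8)(0.1280+0.0600) + (1/8)(0.2150+0.1280) + (1/8)(0.3520+0.2150) + (1/8)(0.5070+0.3520) + (1/8)(0.7450+0.5070) + (1/8)(1.0000+0.7450)
  = 0.0025 + 0.0100 + 0.0235 + 0.0429 + 0.0709 + 0.1074 + 0.1565 + 0.2181 = 0.6318
G = 1 − 0.6318 = 0.3682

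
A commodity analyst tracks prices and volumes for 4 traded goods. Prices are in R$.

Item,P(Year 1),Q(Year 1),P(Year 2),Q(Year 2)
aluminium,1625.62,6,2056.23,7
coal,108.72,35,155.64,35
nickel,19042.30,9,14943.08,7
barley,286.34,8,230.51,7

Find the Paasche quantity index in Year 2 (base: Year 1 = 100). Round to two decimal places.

Paasche quantity index uses current-period prices as weights.
ΣP(Year 2)·Q(Year 2) = 2056.23×7 + 155.64×35 + 14943.08×7 + 230.51×7 = 14393.61 + 5447.4 + 104601.56 + 1613.57 = 126056.14
ΣP(Year 2)·Q(Year 1) = 2056.23×6 + 155.64×35 + 14943.08×9 + 230.51×8 = 12337.38 + 5447.4 + 134487.72 + 1844.08 = 154116.58
Index = 126056.14 / 154116.58 × 100 = 81.7927

81.79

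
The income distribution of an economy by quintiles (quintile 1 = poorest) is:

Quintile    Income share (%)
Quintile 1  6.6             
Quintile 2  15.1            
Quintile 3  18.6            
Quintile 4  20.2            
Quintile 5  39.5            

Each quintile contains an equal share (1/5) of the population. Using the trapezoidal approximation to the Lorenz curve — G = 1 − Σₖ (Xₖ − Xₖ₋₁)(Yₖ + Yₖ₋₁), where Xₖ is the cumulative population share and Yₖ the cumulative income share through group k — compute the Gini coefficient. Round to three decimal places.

Cumulative income shares Yₖ: 0.0660, 0.2170, 0.4030, 0.6050, 1.0000
Σ (Xₖ−Xₖ₋₁)(Yₖ+Yₖ₋₁) = (1/5)(0.0660+0.0000) + (1/5)(0.2170+0.0660) + (1/5)(0.4030+0.2170) + (1/5)(0.6050+0.4030) + (1/5)(1.0000+0.6050)
  = 0.0132 + 0.0566 + 0.1240 + 0.2016 + 0.3210 = 0.7164
G = 1 − 0.7164 = 0.2836

0.284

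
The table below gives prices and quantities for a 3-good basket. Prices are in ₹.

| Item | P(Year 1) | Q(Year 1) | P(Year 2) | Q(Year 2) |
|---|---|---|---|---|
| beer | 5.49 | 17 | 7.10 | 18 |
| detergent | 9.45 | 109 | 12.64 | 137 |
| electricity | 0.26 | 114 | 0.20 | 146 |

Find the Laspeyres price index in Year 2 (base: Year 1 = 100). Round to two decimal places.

Laspeyres price index uses base-period quantities as weights.
ΣP(Year 2)·Q(Year 1) = 7.10×17 + 12.64×109 + 0.20×114 = 120.7 + 1377.76 + 22.8 = 1521.26
ΣP(Year 1)·Q(Year 1) = 5.49×17 + 9.45×109 + 0.26×114 = 93.33 + 1030.05 + 29.64 = 1153.02
Index = 1521.26 / 1153.02 × 100 = 131.9370

131.94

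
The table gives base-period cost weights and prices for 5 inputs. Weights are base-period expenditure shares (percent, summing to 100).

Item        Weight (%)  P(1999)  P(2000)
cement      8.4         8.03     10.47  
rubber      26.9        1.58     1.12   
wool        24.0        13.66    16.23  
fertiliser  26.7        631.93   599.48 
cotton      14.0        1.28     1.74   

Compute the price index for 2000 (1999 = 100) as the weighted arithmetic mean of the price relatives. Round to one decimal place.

102.9

cement: 8.4 × (10.47/8.03) = 8.4 × 1.303861 = 10.9524
rubber: 26.9 × (1.12/1.58) = 26.9 × 0.708861 = 19.0684
wool: 24.0 × (16.23/13.66) = 24.0 × 1.188141 = 28.5154
fertiliser: 26.7 × (599.48/631.93) = 26.7 × 0.948649 = 25.3289
cotton: 14.0 × (1.74/1.28) = 14.0 × 1.359375 = 19.0312
Index = Σ wᵢ·(p₁ᵢ/p₀ᵢ) = 10.9524 + 19.0684 + 28.5154 + 25.3289 + 19.0312 = 102.8963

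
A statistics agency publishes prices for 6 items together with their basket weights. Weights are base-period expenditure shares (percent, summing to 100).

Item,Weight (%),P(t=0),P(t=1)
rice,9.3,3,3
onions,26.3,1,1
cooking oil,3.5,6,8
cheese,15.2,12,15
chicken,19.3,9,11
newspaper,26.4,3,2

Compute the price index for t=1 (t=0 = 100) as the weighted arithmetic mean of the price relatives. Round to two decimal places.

rice: 9.3 × (3/3) = 9.3 × 1.000000 = 9.3000
onions: 26.3 × (1/1) = 26.3 × 1.000000 = 26.3000
cooking oil: 3.5 × (8/6) = 3.5 × 1.333333 = 4.6667
cheese: 15.2 × (15/12) = 15.2 × 1.250000 = 19.0000
chicken: 19.3 × (11/9) = 19.3 × 1.222222 = 23.5889
newspaper: 26.4 × (2/3) = 26.4 × 0.666667 = 17.6000
Index = Σ wᵢ·(p₁ᵢ/p₀ᵢ) = 9.3000 + 26.3000 + 4.6667 + 19.0000 + 23.5889 + 17.6000 = 100.4556

100.46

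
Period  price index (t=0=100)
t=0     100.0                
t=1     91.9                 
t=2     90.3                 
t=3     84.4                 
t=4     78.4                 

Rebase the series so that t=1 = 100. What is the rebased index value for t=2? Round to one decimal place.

Rebased(t=2) = 90.3 / 91.9 × 100 = 98.2590

98.3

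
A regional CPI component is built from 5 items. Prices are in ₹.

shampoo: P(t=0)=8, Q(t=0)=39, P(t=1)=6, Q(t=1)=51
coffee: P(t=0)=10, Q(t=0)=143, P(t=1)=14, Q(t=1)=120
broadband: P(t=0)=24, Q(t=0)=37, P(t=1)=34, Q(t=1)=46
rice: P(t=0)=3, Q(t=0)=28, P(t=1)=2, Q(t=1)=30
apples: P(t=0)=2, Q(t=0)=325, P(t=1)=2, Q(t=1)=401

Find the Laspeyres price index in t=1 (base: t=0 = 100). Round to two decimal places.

124.85

Laspeyres price index uses base-period quantities as weights.
ΣP(t=1)·Q(t=0) = 6×39 + 14×143 + 34×37 + 2×28 + 2×325 = 234 + 2002 + 1258 + 56 + 650 = 4200
ΣP(t=0)·Q(t=0) = 8×39 + 10×143 + 24×37 + 3×28 + 2×325 = 312 + 1430 + 888 + 84 + 650 = 3364
Index = 4200 / 3364 × 100 = 124.8514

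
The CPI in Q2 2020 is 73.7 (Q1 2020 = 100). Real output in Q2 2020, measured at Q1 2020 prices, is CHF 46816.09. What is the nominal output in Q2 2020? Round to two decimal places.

Nominal = Real × (Index/100) = 46816.09 × (73.7/100)
        = 46816.09 × 0.737 = 34503.4583

34503.46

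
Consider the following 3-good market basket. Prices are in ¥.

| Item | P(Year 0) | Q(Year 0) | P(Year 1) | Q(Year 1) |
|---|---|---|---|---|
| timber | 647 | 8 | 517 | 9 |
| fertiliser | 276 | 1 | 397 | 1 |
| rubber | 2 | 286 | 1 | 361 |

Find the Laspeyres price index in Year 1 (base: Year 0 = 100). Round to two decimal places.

Laspeyres price index uses base-period quantities as weights.
ΣP(Year 1)·Q(Year 0) = 517×8 + 397×1 + 1×286 = 4136 + 397 + 286 = 4819
ΣP(Year 0)·Q(Year 0) = 647×8 + 276×1 + 2×286 = 5176 + 276 + 572 = 6024
Index = 4819 / 6024 × 100 = 79.9967

80.00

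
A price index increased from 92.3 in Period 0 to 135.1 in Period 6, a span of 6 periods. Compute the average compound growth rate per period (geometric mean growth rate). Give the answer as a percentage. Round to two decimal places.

6.56%

Growth factor = (135.1/92.3)^(1/6) = (1.463705)^(1/6) = 1.065554
Growth rate = 1.065554 − 1 = 0.065554 = 6.5554%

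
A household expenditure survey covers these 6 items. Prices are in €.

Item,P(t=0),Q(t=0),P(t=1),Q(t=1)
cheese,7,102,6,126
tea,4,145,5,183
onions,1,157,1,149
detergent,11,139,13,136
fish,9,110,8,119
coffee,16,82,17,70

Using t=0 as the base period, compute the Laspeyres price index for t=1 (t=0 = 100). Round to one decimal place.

105.5

Laspeyres price index uses base-period quantities as weights.
ΣP(t=1)·Q(t=0) = 6×102 + 5×145 + 1×157 + 13×139 + 8×110 + 17×82 = 612 + 725 + 157 + 1807 + 880 + 1394 = 5575
ΣP(t=0)·Q(t=0) = 7×102 + 4×145 + 1×157 + 11×139 + 9×110 + 16×82 = 714 + 580 + 157 + 1529 + 990 + 1312 = 5282
Index = 5575 / 5282 × 100 = 105.5471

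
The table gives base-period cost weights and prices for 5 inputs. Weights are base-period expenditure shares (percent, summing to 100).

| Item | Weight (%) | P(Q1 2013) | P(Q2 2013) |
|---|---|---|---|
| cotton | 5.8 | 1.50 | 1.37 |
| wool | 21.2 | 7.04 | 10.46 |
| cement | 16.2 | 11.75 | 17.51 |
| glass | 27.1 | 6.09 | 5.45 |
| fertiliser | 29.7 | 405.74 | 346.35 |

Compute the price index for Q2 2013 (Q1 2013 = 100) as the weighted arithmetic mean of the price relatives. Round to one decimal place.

cotton: 5.8 × (1.37/1.50) = 5.8 × 0.913333 = 5.2973
wool: 21.2 × (10.46/7.04) = 21.2 × 1.485795 = 31.4989
cement: 16.2 × (17.51/11.75) = 16.2 × 1.490213 = 24.1414
glass: 27.1 × (5.45/6.09) = 27.1 × 0.894910 = 24.2521
fertiliser: 29.7 × (346.35/405.74) = 29.7 × 0.853625 = 25.3527
Index = Σ wᵢ·(p₁ᵢ/p₀ᵢ) = 5.2973 + 31.4989 + 24.1414 + 24.2521 + 25.3527 = 110.5424

110.5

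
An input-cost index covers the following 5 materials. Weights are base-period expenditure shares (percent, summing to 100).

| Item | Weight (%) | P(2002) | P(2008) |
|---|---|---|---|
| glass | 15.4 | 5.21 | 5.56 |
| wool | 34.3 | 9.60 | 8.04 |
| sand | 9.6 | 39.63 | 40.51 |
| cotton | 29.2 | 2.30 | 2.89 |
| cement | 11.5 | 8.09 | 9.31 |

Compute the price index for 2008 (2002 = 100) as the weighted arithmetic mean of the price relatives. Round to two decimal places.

104.90

glass: 15.4 × (5.56/5.21) = 15.4 × 1.067179 = 16.4345
wool: 34.3 × (8.04/9.60) = 34.3 × 0.837500 = 28.7262
sand: 9.6 × (40.51/39.63) = 9.6 × 1.022205 = 9.8132
cotton: 29.2 × (2.89/2.30) = 29.2 × 1.256522 = 36.6904
cement: 11.5 × (9.31/8.09) = 11.5 × 1.150803 = 13.2342
Index = Σ wᵢ·(p₁ᵢ/p₀ᵢ) = 16.4345 + 28.7262 + 9.8132 + 36.6904 + 13.2342 = 104.8986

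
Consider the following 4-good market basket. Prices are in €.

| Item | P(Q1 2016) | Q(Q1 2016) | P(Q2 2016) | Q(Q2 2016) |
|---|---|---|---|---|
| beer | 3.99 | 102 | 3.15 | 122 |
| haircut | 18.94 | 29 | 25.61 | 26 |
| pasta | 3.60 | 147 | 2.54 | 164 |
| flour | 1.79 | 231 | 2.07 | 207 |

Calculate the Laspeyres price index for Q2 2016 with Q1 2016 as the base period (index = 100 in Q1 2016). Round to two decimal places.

Laspeyres price index uses base-period quantities as weights.
ΣP(Q2 2016)·Q(Q1 2016) = 3.15×102 + 25.61×29 + 2.54×147 + 2.07×231 = 321.3 + 742.69 + 373.38 + 478.17 = 1915.54
ΣP(Q1 2016)·Q(Q1 2016) = 3.99×102 + 18.94×29 + 3.60×147 + 1.79×231 = 406.98 + 549.26 + 529.2 + 413.49 = 1898.93
Index = 1915.54 / 1898.93 × 100 = 100.8747

100.87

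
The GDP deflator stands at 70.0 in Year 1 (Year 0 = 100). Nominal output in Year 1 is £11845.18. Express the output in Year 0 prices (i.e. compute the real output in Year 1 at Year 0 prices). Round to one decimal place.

16921.7

Real = Nominal ÷ (Index/100) = 11845.18 ÷ (70.0/100)
     = 11845.18 ÷ 0.700 = 16921.6857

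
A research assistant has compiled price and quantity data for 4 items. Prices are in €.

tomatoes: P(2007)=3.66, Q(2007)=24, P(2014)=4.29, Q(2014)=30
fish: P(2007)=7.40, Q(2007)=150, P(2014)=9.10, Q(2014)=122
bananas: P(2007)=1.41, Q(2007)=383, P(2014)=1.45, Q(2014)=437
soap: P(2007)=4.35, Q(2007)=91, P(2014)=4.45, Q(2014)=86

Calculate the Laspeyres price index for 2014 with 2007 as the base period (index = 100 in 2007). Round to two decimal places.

113.80

Laspeyres price index uses base-period quantities as weights.
ΣP(2014)·Q(2007) = 4.29×24 + 9.10×150 + 1.45×383 + 4.45×91 = 102.96 + 1365 + 555.35 + 404.95 = 2428.26
ΣP(2007)·Q(2007) = 3.66×24 + 7.40×150 + 1.41×383 + 4.35×91 = 87.84 + 1110 + 540.03 + 395.85 = 2133.72
Index = 2428.26 / 2133.72 × 100 = 113.8041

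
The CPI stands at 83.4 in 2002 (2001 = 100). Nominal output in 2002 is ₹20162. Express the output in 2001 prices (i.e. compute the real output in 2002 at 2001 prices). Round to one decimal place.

24175.1

Real = Nominal ÷ (Index/100) = 20162 ÷ (83.4/100)
     = 20162 ÷ 0.834 = 24175.0600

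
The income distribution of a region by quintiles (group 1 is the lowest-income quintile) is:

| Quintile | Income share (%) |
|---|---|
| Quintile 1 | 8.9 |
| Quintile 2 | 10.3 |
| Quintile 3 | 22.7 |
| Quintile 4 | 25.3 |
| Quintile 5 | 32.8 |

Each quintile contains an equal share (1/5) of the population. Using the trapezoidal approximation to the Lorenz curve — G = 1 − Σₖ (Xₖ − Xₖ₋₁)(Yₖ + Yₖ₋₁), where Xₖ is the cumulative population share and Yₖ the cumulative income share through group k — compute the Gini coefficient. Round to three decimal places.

Cumulative income shares Yₖ: 0.0890, 0.1920, 0.4190, 0.6720, 1.0000
Σ (Xₖ−Xₖ₋₁)(Yₖ+Yₖ₋₁) = (1/5)(0.0890+0.0000) + (1/5)(0.1920+0.0890) + (1/5)(0.4190+0.1920) + (1/5)(0.6720+0.4190) + (1/5)(1.0000+0.6720)
  = 0.0178 + 0.0562 + 0.1222 + 0.2182 + 0.3344 = 0.7488
G = 1 − 0.7488 = 0.2512

0.251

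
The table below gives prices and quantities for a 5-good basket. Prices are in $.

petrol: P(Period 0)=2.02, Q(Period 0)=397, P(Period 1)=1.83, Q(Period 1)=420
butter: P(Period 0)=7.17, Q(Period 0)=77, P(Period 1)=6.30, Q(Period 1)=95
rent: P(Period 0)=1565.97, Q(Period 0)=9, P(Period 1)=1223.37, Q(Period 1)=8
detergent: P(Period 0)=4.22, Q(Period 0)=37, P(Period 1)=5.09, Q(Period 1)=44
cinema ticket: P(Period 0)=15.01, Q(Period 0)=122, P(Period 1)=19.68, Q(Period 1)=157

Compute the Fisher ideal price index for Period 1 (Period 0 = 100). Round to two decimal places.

86.05

Laspeyres component (base-period weights):
ΣP(Period 1)Q(Period 0) = 1.83×397 + 6.30×77 + 1223.37×9 + 5.09×37 + 19.68×122 = 726.51 + 485.1 + 11010.33 + 188.33 + 2400.96 = 14811.23
ΣP(Period 0)Q(Period 0) = 2.02×397 + 7.17×77 + 1565.97×9 + 4.22×37 + 15.01×122 = 801.94 + 552.09 + 14093.73 + 156.14 + 1831.22 = 17435.12
L = 14811.23 / 17435.12 × 100 = 84.9505
Paasche component (current-period weights):
ΣP(Period 1)Q(Period 1) = 1.83×420 + 6.30×95 + 1223.37×8 + 5.09×44 + 19.68×157 = 768.6 + 598.5 + 9786.96 + 223.96 + 3089.76 = 14467.78
ΣP(Period 0)Q(Period 1) = 2.02×420 + 7.17×95 + 1565.97×8 + 4.22×44 + 15.01×157 = 848.4 + 681.15 + 12527.76 + 185.68 + 2356.57 = 16599.56
P = 14467.78 / 16599.56 × 100 = 87.1576
Fisher = √(L × P) = √(84.9505 × 87.1576) = 86.0470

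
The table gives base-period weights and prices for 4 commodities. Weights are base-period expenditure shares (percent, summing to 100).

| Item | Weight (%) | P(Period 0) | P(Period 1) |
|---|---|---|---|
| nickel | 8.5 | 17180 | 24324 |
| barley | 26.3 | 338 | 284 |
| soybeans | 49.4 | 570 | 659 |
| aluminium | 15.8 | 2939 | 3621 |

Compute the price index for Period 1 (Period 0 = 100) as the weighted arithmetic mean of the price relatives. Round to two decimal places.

110.71

nickel: 8.5 × (24324/17180) = 8.5 × 1.415832 = 12.0346
barley: 26.3 × (284/338) = 26.3 × 0.840237 = 22.0982
soybeans: 49.4 × (659/570) = 49.4 × 1.156140 = 57.1133
aluminium: 15.8 × (3621/2939) = 15.8 × 1.232052 = 19.4664
Index = Σ wᵢ·(p₁ᵢ/p₀ᵢ) = 12.0346 + 22.0982 + 57.1133 + 19.4664 = 110.7126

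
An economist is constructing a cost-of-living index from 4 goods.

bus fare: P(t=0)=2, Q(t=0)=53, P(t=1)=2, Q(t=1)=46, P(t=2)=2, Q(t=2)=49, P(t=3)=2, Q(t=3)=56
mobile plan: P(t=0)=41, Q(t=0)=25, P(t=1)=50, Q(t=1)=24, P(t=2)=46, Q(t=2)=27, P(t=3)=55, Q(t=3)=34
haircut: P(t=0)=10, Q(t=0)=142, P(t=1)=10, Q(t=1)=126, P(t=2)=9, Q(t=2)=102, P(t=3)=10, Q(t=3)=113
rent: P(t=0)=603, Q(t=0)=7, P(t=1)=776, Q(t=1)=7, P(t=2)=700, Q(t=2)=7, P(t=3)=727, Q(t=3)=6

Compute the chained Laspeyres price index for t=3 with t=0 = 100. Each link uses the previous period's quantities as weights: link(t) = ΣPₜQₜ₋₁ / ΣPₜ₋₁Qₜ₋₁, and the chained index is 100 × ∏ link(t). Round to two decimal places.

Link t=0→t=1:
ΣP(t=1)Q(t=0) = 2×53 + 50×25 + 10×142 + 776×7 = 106 + 1250 + 1420 + 5432 = 8208
ΣP(t=0)Q(t=0) = 2×53 + 41×25 + 10×142 + 603×7 = 106 + 1025 + 1420 + 4221 = 6772
link = 8208/6772 = 1.212050
Link t=1→t=2:
ΣP(t=2)Q(t=1) = 2×46 + 46×24 + 9×126 + 700×7 = 92 + 1104 + 1134 + 4900 = 7230
ΣP(t=1)Q(t=1) = 2×46 + 50×24 + 10×126 + 776×7 = 92 + 1200 + 1260 + 5432 = 7984
link = 7230/7984 = 0.905561
Link t=2→t=3:
ΣP(t=3)Q(t=2) = 2×49 + 55×27 + 10×102 + 727×7 = 98 + 1485 + 1020 + 5089 = 7692
ΣP(t=2)Q(t=2) = 2×49 + 46×27 + 9×102 + 700×7 = 98 + 1242 + 918 + 4900 = 7158
link = 7692/7158 = 1.074602
Chained index = 100 × 1.212050 × 0.905561 × 1.074602 = 117.9467

117.95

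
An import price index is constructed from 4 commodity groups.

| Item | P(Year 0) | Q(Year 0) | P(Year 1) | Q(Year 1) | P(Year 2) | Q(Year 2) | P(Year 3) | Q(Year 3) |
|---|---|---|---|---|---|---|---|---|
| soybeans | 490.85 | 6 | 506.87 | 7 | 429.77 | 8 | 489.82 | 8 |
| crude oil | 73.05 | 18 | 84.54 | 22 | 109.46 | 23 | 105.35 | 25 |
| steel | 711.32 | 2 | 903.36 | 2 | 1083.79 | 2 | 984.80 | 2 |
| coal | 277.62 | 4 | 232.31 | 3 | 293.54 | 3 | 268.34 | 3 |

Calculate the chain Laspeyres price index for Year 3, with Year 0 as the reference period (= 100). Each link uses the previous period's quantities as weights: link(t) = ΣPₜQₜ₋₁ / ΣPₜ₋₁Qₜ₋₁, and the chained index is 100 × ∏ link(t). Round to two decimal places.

Link Year 0→Year 1:
ΣP(Year 1)Q(Year 0) = 506.87×6 + 84.54×18 + 903.36×2 + 232.31×4 = 3041.22 + 1521.72 + 1806.72 + 929.24 = 7298.9
ΣP(Year 0)Q(Year 0) = 490.85×6 + 73.05×18 + 711.32×2 + 277.62×4 = 2945.1 + 1314.9 + 1422.64 + 1110.48 = 6793.12
link = 7298.9/6793.12 = 1.074455
Link Year 1→Year 2:
ΣP(Year 2)Q(Year 1) = 429.77×7 + 109.46×22 + 1083.79×2 + 293.54×3 = 3008.39 + 2408.12 + 2167.58 + 880.62 = 8464.71
ΣP(Year 1)Q(Year 1) = 506.87×7 + 84.54×22 + 903.36×2 + 232.31×3 = 3548.09 + 1859.88 + 1806.72 + 696.93 = 7911.62
link = 8464.71/7911.62 = 1.069909
Link Year 2→Year 3:
ΣP(Year 3)Q(Year 2) = 489.82×8 + 105.35×23 + 984.80×2 + 268.34×3 = 3918.56 + 2423.05 + 1969.6 + 805.02 = 9116.23
ΣP(Year 2)Q(Year 2) = 429.77×8 + 109.46×23 + 1083.79×2 + 293.54×3 = 3438.16 + 2517.58 + 2167.58 + 880.62 = 9003.94
link = 9116.23/9003.94 = 1.012471
Chained index = 100 × 1.074455 × 1.069909 × 1.012471 = 116.3905

116.39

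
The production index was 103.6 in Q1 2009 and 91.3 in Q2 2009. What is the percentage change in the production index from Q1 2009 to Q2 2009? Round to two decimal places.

-11.87%

Change = (91.3 − 103.6) / 103.6 × 100
       = -12.3 / 103.6 × 100 = -11.8726%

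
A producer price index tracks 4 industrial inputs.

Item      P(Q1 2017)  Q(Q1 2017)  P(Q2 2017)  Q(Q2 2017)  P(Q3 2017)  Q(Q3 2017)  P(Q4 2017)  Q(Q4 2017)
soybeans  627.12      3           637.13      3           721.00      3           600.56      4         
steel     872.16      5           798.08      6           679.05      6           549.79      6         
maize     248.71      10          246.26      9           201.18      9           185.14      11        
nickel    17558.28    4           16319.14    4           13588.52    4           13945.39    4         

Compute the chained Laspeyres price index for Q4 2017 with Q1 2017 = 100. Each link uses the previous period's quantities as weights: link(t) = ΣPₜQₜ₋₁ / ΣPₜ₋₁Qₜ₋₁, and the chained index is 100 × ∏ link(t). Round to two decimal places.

78.62

Link Q1 2017→Q2 2017:
ΣP(Q2 2017)Q(Q1 2017) = 637.13×3 + 798.08×5 + 246.26×10 + 16319.14×4 = 1911.39 + 3990.4 + 2462.6 + 65276.56 = 73640.95
ΣP(Q1 2017)Q(Q1 2017) = 627.12×3 + 872.16×5 + 248.71×10 + 17558.28×4 = 1881.36 + 4360.8 + 2487.1 + 70233.12 = 78962.38
link = 73640.95/78962.38 = 0.932608
Link Q2 2017→Q3 2017:
ΣP(Q3 2017)Q(Q2 2017) = 721.00×3 + 679.05×6 + 201.18×9 + 13588.52×4 = 2163 + 4074.3 + 1810.62 + 54354.08 = 62402
ΣP(Q2 2017)Q(Q2 2017) = 637.13×3 + 798.08×6 + 246.26×9 + 16319.14×4 = 1911.39 + 4788.48 + 2216.34 + 65276.56 = 74192.77
link = 62402/74192.77 = 0.841079
Link Q3 2017→Q4 2017:
ΣP(Q4 2017)Q(Q3 2017) = 600.56×3 + 549.79×6 + 185.14×9 + 13945.39×4 = 1801.68 + 3298.74 + 1666.26 + 55781.56 = 62548.24
ΣP(Q3 2017)Q(Q3 2017) = 721.00×3 + 679.05×6 + 201.18×9 + 13588.52×4 = 2163 + 4074.3 + 1810.62 + 54354.08 = 62402
link = 62548.24/62402 = 1.002344
Chained index = 100 × 0.932608 × 0.841079 × 1.002344 = 78.6236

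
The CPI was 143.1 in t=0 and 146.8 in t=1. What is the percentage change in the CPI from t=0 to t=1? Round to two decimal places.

2.59%

Change = (146.8 − 143.1) / 143.1 × 100
       = 3.7 / 143.1 × 100 = 2.5856%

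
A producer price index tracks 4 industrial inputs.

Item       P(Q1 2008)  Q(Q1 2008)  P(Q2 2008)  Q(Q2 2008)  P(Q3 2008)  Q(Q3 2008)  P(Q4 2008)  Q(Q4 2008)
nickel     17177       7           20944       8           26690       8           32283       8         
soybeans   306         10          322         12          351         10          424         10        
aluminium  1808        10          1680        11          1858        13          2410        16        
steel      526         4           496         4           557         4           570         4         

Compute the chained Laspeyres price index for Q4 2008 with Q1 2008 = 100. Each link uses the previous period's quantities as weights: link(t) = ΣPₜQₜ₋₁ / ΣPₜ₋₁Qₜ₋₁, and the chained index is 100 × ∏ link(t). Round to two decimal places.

179.10

Link Q1 2008→Q2 2008:
ΣP(Q2 2008)Q(Q1 2008) = 20944×7 + 322×10 + 1680×10 + 496×4 = 146608 + 3220 + 16800 + 1984 = 168612
ΣP(Q1 2008)Q(Q1 2008) = 17177×7 + 306×10 + 1808×10 + 526×4 = 120239 + 3060 + 18080 + 2104 = 143483
link = 168612/143483 = 1.175136
Link Q2 2008→Q3 2008:
ΣP(Q3 2008)Q(Q2 2008) = 26690×8 + 351×12 + 1858×11 + 557×4 = 213520 + 4212 + 20438 + 2228 = 240398
ΣP(Q2 2008)Q(Q2 2008) = 20944×8 + 322×12 + 1680×11 + 496×4 = 167552 + 3864 + 18480 + 1984 = 191880
link = 240398/191880 = 1.252856
Link Q3 2008→Q4 2008:
ΣP(Q4 2008)Q(Q3 2008) = 32283×8 + 424×10 + 2410×13 + 570×4 = 258264 + 4240 + 31330 + 2280 = 296114
ΣP(Q3 2008)Q(Q3 2008) = 26690×8 + 351×10 + 1858×13 + 557×4 = 213520 + 3510 + 24154 + 2228 = 243412
link = 296114/243412 = 1.216514
Chained index = 100 × 1.175136 × 1.252856 × 1.216514 = 179.1043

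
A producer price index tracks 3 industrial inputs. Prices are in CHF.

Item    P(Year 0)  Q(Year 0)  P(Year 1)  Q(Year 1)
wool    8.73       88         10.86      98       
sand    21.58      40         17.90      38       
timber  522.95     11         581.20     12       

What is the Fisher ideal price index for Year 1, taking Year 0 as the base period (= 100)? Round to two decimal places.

Laspeyres component (base-period weights):
ΣP(Year 1)Q(Year 0) = 10.86×88 + 17.90×40 + 581.20×11 = 955.68 + 716 + 6393.2 = 8064.88
ΣP(Year 0)Q(Year 0) = 8.73×88 + 21.58×40 + 522.95×11 = 768.24 + 863.2 + 5752.45 = 7383.89
L = 8064.88 / 7383.89 × 100 = 109.2226
Paasche component (current-period weights):
ΣP(Year 1)Q(Year 1) = 10.86×98 + 17.90×38 + 581.20×12 = 1064.28 + 680.2 + 6974.4 = 8718.88
ΣP(Year 0)Q(Year 1) = 8.73×98 + 21.58×38 + 522.95×12 = 855.54 + 820.04 + 6275.4 = 7950.98
P = 8718.88 / 7950.98 × 100 = 109.6579
Fisher = √(L × P) = √(109.2226 × 109.6579) = 109.4401

109.44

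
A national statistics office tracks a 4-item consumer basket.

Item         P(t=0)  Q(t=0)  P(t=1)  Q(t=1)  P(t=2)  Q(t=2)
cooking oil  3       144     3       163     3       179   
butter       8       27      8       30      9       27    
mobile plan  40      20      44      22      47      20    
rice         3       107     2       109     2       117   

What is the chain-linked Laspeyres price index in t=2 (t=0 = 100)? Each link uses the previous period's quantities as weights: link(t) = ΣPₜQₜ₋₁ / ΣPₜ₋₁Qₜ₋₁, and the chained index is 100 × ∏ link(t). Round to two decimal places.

103.41

Link t=0→t=1:
ΣP(t=1)Q(t=0) = 3×144 + 8×27 + 44×20 + 2×107 = 432 + 216 + 880 + 214 = 1742
ΣP(t=0)Q(t=0) = 3×144 + 8×27 + 40×20 + 3×107 = 432 + 216 + 800 + 321 = 1769
link = 1742/1769 = 0.984737
Link t=1→t=2:
ΣP(t=2)Q(t=1) = 3×163 + 9×30 + 47×22 + 2×109 = 489 + 270 + 1034 + 218 = 2011
ΣP(t=1)Q(t=1) = 3×163 + 8×30 + 44×22 + 2×109 = 489 + 240 + 968 + 218 = 1915
link = 2011/1915 = 1.050131
Chained index = 100 × 0.984737 × 1.050131 = 103.4103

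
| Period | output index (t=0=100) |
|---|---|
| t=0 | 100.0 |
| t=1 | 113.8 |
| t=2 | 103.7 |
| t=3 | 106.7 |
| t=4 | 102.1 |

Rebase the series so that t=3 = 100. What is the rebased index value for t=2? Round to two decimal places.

Rebased(t=2) = 103.7 / 106.7 × 100 = 97.1884

97.19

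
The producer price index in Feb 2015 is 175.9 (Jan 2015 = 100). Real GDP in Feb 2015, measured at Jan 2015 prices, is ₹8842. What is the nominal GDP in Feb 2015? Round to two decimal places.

Nominal = Real × (Index/100) = 8842 × (175.9/100)
        = 8842 × 1.759 = 15553.0780

15553.08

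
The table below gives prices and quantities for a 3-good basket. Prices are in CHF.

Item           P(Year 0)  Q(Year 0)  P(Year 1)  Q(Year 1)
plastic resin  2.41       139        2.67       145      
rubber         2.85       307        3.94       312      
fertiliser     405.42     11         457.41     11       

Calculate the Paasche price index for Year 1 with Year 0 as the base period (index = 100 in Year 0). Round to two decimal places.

Paasche price index uses current-period quantities as weights.
ΣP(Year 1)·Q(Year 1) = 2.67×145 + 3.94×312 + 457.41×11 = 387.15 + 1229.28 + 5031.51 = 6647.94
ΣP(Year 0)·Q(Year 1) = 2.41×145 + 2.85×312 + 405.42×11 = 349.45 + 889.2 + 4459.62 = 5698.27
Index = 6647.94 / 5698.27 × 100 = 116.6659

116.67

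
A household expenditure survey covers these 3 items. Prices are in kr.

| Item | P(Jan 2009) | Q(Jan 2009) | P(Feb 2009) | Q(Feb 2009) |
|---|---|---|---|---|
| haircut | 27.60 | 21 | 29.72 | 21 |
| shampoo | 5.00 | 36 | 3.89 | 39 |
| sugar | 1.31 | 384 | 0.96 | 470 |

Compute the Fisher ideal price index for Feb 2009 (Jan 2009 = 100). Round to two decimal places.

Laspeyres component (base-period weights):
ΣP(Feb 2009)Q(Jan 2009) = 29.72×21 + 3.89×36 + 0.96×384 = 624.12 + 140.04 + 368.64 = 1132.8
ΣP(Jan 2009)Q(Jan 2009) = 27.60×21 + 5.00×36 + 1.31×384 = 579.6 + 180 + 503.04 = 1262.64
L = 1132.8 / 1262.64 × 100 = 89.7168
Paasche component (current-period weights):
ΣP(Feb 2009)Q(Feb 2009) = 29.72×21 + 3.89×39 + 0.96×470 = 624.12 + 151.71 + 451.2 = 1227.03
ΣP(Jan 2009)Q(Feb 2009) = 27.60×21 + 5.00×39 + 1.31×470 = 579.6 + 195 + 615.7 = 1390.3
P = 1227.03 / 1390.3 × 100 = 88.2565
Fisher = √(L × P) = √(89.7168 × 88.2565) = 88.9836

88.98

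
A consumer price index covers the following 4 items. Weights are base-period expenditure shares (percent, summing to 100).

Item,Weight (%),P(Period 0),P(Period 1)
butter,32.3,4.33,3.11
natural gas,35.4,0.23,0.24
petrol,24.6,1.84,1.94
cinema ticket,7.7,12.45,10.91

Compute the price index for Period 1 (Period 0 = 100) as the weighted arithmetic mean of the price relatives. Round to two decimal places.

butter: 32.3 × (3.11/4.33) = 32.3 × 0.718245 = 23.1993
natural gas: 35.4 × (0.24/0.23) = 35.4 × 1.043478 = 36.9391
petrol: 24.6 × (1.94/1.84) = 24.6 × 1.054348 = 25.9370
cinema ticket: 7.7 × (10.91/12.45) = 7.7 × 0.876305 = 6.7476
Index = Σ wᵢ·(p₁ᵢ/p₀ᵢ) = 23.1993 + 36.9391 + 25.9370 + 6.7476 = 92.8229

92.82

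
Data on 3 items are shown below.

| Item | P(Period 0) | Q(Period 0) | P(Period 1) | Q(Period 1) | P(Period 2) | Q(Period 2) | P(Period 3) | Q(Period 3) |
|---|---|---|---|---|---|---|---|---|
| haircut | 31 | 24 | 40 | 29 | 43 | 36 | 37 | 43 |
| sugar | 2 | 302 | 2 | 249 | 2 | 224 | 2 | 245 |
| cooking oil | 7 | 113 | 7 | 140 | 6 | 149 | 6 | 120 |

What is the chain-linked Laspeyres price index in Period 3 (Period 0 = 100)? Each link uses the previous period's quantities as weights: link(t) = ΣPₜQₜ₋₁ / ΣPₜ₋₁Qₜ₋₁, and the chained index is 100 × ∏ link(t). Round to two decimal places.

Link Period 0→Period 1:
ΣP(Period 1)Q(Period 0) = 40×24 + 2×302 + 7×113 = 960 + 604 + 791 = 2355
ΣP(Period 0)Q(Period 0) = 31×24 + 2×302 + 7×113 = 744 + 604 + 791 = 2139
link = 2355/2139 = 1.100982
Link Period 1→Period 2:
ΣP(Period 2)Q(Period 1) = 43×29 + 2×249 + 6×140 = 1247 + 498 + 840 = 2585
ΣP(Period 1)Q(Period 1) = 40×29 + 2×249 + 7×140 = 1160 + 498 + 980 = 2638
link = 2585/2638 = 0.979909
Link Period 2→Period 3:
ΣP(Period 3)Q(Period 2) = 37×36 + 2×224 + 6×149 = 1332 + 448 + 894 = 2674
ΣP(Period 2)Q(Period 2) = 43×36 + 2×224 + 6×149 = 1548 + 448 + 894 = 2890
link = 2674/2890 = 0.925260
Chained index = 100 × 1.100982 × 0.979909 × 0.925260 = 99.8227

99.82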